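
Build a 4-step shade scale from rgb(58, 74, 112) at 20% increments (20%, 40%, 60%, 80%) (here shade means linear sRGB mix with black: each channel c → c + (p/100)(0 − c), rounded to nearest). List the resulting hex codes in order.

20%: (58 − 11.6 = 46.4→46, 74 − 14.8 = 59.2→59, 112 − 22.4 = 89.6→90) → #2e3b5a
40%: (58 − 23.2 = 34.8→35, 74 − 29.6 = 44.4→44, 112 − 44.8 = 67.2→67) → #232c43
60%: (58 − 34.8 = 23.2→23, 74 − 44.4 = 29.6→30, 112 − 67.2 = 44.8→45) → #171e2d
80%: (58 − 46.4 = 11.6→12, 74 − 59.2 = 14.8→15, 112 − 89.6 = 22.4→22) → #0c0f16

#2e3b5a, #232c43, #171e2d, #0c0f16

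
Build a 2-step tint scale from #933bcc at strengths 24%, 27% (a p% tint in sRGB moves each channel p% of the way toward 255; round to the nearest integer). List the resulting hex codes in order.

#ad6ad8, #b070da

#933bcc is rgb(147, 59, 204).
24%: (147 + 25.92 = 172.92→173, 59 + 47.04 = 106.04→106, 204 + 12.24 = 216.24→216) → #ad6ad8
27%: (147 + 29.16 = 176.16→176, 59 + 52.92 = 111.92→112, 204 + 13.77 = 217.77→218) → #b070da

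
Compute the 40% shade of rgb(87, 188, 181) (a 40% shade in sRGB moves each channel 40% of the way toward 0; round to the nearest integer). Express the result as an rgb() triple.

rgb(52, 113, 109)

A 40% shade moves each channel 40% toward 0:
  R: 87 − 34.8 = 52.2 → 52
  G: 188 − 75.2 = 112.8 → 113
  B: 181 − 72.4 = 108.6 → 109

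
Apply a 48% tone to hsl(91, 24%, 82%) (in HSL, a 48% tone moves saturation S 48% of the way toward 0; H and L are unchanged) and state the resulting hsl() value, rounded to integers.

S moves 48% from 24 toward 0: 24 − 11.52 = 12.48 → 12.
H and L are unchanged.

hsl(91, 12%, 82%)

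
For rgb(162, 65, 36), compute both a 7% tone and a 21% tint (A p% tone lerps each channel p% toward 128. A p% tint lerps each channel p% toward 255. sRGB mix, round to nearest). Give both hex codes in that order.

#A0452A, #B66952

7% tone:
  R: 162 + 0.07×(128−162) = 162 − 2.38 = 159.62 → 160
  G: 65 + 0.07×(128−65) = 65 + 4.41 = 69.41 → 69
  B: 36 + 0.07×(128−36) = 36 + 6.44 = 42.44 → 42
  → #A0452A
21% tint:
  R: 162 + 19.53 = 181.53 → 182
  G: 65 + 0.21×(255−65) = 65 + 39.9 = 104.9 → 105
  B: 36 + 0.21×(255−36) = 36 + 45.99 = 81.99 → 82
  → #B66952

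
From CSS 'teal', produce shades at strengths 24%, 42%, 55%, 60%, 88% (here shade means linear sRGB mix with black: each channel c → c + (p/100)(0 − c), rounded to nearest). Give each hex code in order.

CSS teal is rgb(0, 128, 128).
24%: (0→0, 128 − 30.72 = 97.28→97, 128 − 30.72 = 97.28→97) → #006161
42%: (0→0, 128 − 53.76 = 74.24→74, 128 − 53.76 = 74.24→74) → #004A4A
55%: (0→0, 128 − 70.4 = 57.6→58, 128 − 70.4 = 57.6→58) → #003A3A
60%: (0→0, 128 − 76.8 = 51.2→51, 128 − 76.8 = 51.2→51) → #003333
88%: (0→0, 128 − 112.64 = 15.36→15, 128 − 112.64 = 15.36→15) → #000F0F

#006161, #004A4A, #003A3A, #003333, #000F0F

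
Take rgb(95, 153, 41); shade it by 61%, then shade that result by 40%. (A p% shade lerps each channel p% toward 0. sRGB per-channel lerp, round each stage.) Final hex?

#16240A

A 61% shade moves each channel 61% toward 0:
  R: 95 + 0.61×(0−95) = 95 − 57.95 = 37.05 → 37
  G: 153 − 93.33 = 59.67 → 60
  B: 41 − 25.01 = 15.99 → 16
After the shade: rgb(37, 60, 16) = #253C10.
Per channel, c → c + 0.4(0 − c):
  R: 37 + 0.4×(0−37) = 37 − 14.8 = 22.2 → 22
  G: 60 − 24 = 36 → 36
  B: 16 + 0.4×(0−16) = 16 − 6.4 = 9.6 → 10
rgb(22, 36, 10) = #16240A.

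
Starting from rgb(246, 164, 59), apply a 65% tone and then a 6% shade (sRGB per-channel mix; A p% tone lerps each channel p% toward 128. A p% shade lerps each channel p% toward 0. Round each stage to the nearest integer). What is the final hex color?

A 65% tone moves each channel 65% toward 128:
  R: 246 − 76.7 = 169.3 → 169
  G: 164 − 23.4 = 140.6 → 141
  B: 59 + 0.65×(128−59) = 59 + 44.85 = 103.85 → 104
After the tone: rgb(169, 141, 104) = #a98d68.
Lerp each channel 6% toward 0:
  R: 169 + 0.06×(0−169) = 169 − 10.14 = 158.86 → 159
  G: 141 + 0.06×(0−141) = 141 − 8.46 = 132.54 → 133
  B: 104 + 0.06×(0−104) = 104 − 6.24 = 97.76 → 98
rgb(159, 133, 98) = #9f8562.

#9f8562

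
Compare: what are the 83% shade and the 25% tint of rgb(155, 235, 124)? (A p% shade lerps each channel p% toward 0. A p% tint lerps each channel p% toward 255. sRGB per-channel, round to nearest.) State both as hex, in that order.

#1A2815, #B4F09D

83% shade:
  R: 155 + 0.83×(0−155) = 155 − 128.65 = 26.35 → 26
  G: 235 + 0.83×(0−235) = 235 − 195.05 = 39.95 → 40
  B: 124 − 102.92 = 21.08 → 21
  → #1A2815
25% tint:
  R: 155 + 25 = 180 → 180
  G: 235 + 5 = 240 → 240
  B: 124 + 0.25×(255−124) = 124 + 32.75 = 156.75 → 157
  → #B4F09D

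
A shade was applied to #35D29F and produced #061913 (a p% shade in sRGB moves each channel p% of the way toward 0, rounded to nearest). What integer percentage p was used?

#35D29F is rgb(53, 210, 159); #061913 is rgb(6, 25, 19).
On the G channel (widest range): 25 ≈ 210 + (p/100)(0 − 210), so p ≈ 100×(25 − 210)/(0 − 210) = -18500/-210 = 88.10.
p = 88 reproduces all three channels after rounding.

88%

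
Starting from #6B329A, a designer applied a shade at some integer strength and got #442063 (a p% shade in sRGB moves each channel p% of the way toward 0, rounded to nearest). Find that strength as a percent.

#6B329A is rgb(107, 50, 154); #442063 is rgb(68, 32, 99).
On the B channel (widest range): 99 ≈ 154 + (p/100)(0 − 154), so p ≈ 100×(99 − 154)/(0 − 154) = -5500/-154 = 35.71.
p = 36 reproduces all three channels after rounding.

36%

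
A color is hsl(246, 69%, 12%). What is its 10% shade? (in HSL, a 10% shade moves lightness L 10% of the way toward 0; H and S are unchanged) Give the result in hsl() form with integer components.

L moves 10% from 12 toward 0: 12 − 1.2 = 10.8 → 11.
H and S are unchanged.

hsl(246, 69%, 11%)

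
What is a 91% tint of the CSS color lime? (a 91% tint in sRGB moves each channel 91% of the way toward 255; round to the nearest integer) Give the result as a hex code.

CSS lime is rgb(0, 255, 0).
A 91% tint moves each channel 91% toward 255:
  R: 0 + 0.91×(255−0) = 0 + 232.05 = 232.05 → 232
  G: 255 + 0 = 255 → 255
  B: 0 + 232.05 = 232.05 → 232
rgb(232, 255, 232) = #e8ffe8.

#e8ffe8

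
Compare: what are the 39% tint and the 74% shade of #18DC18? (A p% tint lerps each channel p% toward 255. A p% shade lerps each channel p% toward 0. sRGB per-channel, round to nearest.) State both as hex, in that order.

#18DC18 is rgb(24, 220, 24).
39% tint:
  R: 24 + 0.39×(255−24) = 24 + 90.09 = 114.09 → 114
  G: 220 + 0.39×(255−220) = 220 + 13.65 = 233.65 → 234
  B: 24 + 0.39×(255−24) = 24 + 90.09 = 114.09 → 114
  → #72EA72
74% shade:
  R: 24 − 17.76 = 6.24 → 6
  G: 220 − 162.8 = 57.2 → 57
  B: 24 + 0.74×(0−24) = 24 − 17.76 = 6.24 → 6
  → #063906

#72EA72, #063906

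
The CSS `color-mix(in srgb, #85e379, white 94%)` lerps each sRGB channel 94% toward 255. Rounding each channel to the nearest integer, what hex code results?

#85e379 is rgb(133, 227, 121).
Per channel, c → c + 0.94(255 − c):
  R: 133 + 114.68 = 247.68 → 248
  G: 227 + 0.94×(255−227) = 227 + 26.32 = 253.32 → 253
  B: 121 + 0.94×(255−121) = 121 + 125.96 = 246.96 → 247
rgb(248, 253, 247) = #f8fdf7.

#f8fdf7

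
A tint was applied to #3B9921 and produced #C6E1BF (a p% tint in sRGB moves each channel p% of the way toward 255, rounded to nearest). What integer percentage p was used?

#3B9921 is rgb(59, 153, 33); #C6E1BF is rgb(198, 225, 191).
On the B channel (widest range): 191 ≈ 33 + (p/100)(255 − 33), so p ≈ 100×(191 − 33)/(255 − 33) = 15800/222 = 71.17.
p = 71 reproduces all three channels after rounding.

71%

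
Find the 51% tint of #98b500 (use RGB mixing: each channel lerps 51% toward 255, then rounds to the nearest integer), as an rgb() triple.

rgb(205, 219, 130)

#98b500 is rgb(152, 181, 0).
Lerp each channel 51% toward 255:
  R: 152 + 0.51×(255−152) = 152 + 52.53 = 204.53 → 205
  G: 181 + 37.74 = 218.74 → 219
  B: 0 + 130.05 = 130.05 → 130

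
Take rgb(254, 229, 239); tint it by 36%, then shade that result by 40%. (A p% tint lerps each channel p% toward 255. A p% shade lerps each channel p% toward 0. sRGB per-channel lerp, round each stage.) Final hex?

#988F93

A 36% tint moves each channel 36% toward 255:
  R: 254 + 0.36×(255−254) = 254 + 0.36 = 254.36 → 254
  G: 229 + 0.36×(255−229) = 229 + 9.36 = 238.36 → 238
  B: 239 + 0.36×(255−239) = 239 + 5.76 = 244.76 → 245
After the tint: rgb(254, 238, 245) = #FEEEF5.
Lerp each channel 40% toward 0:
  R: 254 − 101.6 = 152.4 → 152
  G: 238 − 95.2 = 142.8 → 143
  B: 245 + 0.4×(0−245) = 245 − 98 = 147 → 147
rgb(152, 143, 147) = #988F93.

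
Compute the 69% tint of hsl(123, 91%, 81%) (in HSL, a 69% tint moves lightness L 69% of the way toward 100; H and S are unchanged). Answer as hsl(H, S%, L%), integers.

hsl(123, 91%, 94%)

L moves 69% from 81 toward 100: 81 + 13.11 = 94.11 → 94.
H and S are unchanged.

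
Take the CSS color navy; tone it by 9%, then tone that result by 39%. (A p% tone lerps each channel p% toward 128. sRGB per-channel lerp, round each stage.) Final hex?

CSS navy is rgb(0, 0, 128).
Lerp each channel 9% toward 128:
  R: 0 + 0.09×(128−0) = 0 + 11.52 = 11.52 → 12
  G: 0 + 11.52 = 11.52 → 12
  B: 128 + 0.09×(128−128) = 128 + 0 = 128 → 128
After the tone: rgb(12, 12, 128) = #0c0c80.
Per channel, c → c + 0.39(128 − c):
  R: 12 + 0.39×(128−12) = 12 + 45.24 = 57.24 → 57
  G: 12 + 45.24 = 57.24 → 57
  B: 128 + 0 = 128 → 128
rgb(57, 57, 128) = #393980.

#393980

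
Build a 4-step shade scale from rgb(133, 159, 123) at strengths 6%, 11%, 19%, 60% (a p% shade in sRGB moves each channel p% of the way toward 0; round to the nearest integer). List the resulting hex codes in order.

6%: (133 − 7.98 = 125.02→125, 159 − 9.54 = 149.46→149, 123 − 7.38 = 115.62→116) → #7d9574
11%: (133 − 14.63 = 118.37→118, 159 − 17.49 = 141.51→142, 123 − 13.53 = 109.47→109) → #768e6d
19%: (133 − 25.27 = 107.73→108, 159 − 30.21 = 128.79→129, 123 − 23.37 = 99.63→100) → #6c8164
60%: (133 − 79.8 = 53.2→53, 159 − 95.4 = 63.6→64, 123 − 73.8 = 49.2→49) → #354031

#7d9574, #768e6d, #6c8164, #354031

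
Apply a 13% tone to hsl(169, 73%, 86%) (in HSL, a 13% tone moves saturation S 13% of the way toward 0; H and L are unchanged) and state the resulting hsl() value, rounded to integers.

S moves 13% from 73 toward 0: 73 − 9.49 = 63.51 → 64.
H and L are unchanged.

hsl(169, 64%, 86%)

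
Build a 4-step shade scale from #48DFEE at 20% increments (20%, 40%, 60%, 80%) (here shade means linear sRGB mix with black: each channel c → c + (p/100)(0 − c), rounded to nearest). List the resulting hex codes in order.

#3AB2BE, #2B868F, #1D595F, #0E2D30

#48DFEE is rgb(72, 223, 238).
20%: (72 − 14.4 = 57.6→58, 223 − 44.6 = 178.4→178, 238 − 47.6 = 190.4→190) → #3AB2BE
40%: (72 − 28.8 = 43.2→43, 223 − 89.2 = 133.8→134, 238 − 95.2 = 142.8→143) → #2B868F
60%: (72 − 43.2 = 28.8→29, 223 − 133.8 = 89.2→89, 238 − 142.8 = 95.2→95) → #1D595F
80%: (72 − 57.6 = 14.4→14, 223 − 178.4 = 44.6→45, 238 − 190.4 = 47.6→48) → #0E2D30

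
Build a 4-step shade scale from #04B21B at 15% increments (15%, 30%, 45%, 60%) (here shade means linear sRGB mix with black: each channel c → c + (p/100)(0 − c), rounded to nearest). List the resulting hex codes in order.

#04B21B is rgb(4, 178, 27).
15%: (4 − 0.6 = 3.4→3, 178 − 26.7 = 151.3→151, 27 − 4.05 = 22.95→23) → #039717
30%: (4 − 1.2 = 2.8→3, 178 − 53.4 = 124.6→125, 27 − 8.1 = 18.9→19) → #037D13
45%: (4 − 1.8 = 2.2→2, 178 − 80.1 = 97.9→98, 27 − 12.15 = 14.85→15) → #02620F
60%: (4 − 2.4 = 1.6→2, 178 − 106.8 = 71.2→71, 27 − 16.2 = 10.8→11) → #02470B

#039717, #037D13, #02620F, #02470B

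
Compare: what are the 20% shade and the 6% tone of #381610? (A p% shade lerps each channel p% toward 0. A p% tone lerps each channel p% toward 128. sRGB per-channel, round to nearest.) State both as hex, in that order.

#2D120D, #3C1C17

#381610 is rgb(56, 22, 16).
20% shade:
  R: 56 + 0.2×(0−56) = 56 − 11.2 = 44.8 → 45
  G: 22 − 4.4 = 17.6 → 18
  B: 16 + 0.2×(0−16) = 16 − 3.2 = 12.8 → 13
  → #2D120D
6% tone:
  R: 56 + 4.32 = 60.32 → 60
  G: 22 + 0.06×(128−22) = 22 + 6.36 = 28.36 → 28
  B: 16 + 0.06×(128−16) = 16 + 6.72 = 22.72 → 23
  → #3C1C17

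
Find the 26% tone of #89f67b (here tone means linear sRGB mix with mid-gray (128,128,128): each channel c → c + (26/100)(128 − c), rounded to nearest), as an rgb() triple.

rgb(135, 215, 124)

#89f67b is rgb(137, 246, 123).
A 26% tone moves each channel 26% toward 128:
  R: 137 + 0.26×(128−137) = 137 − 2.34 = 134.66 → 135
  G: 246 − 30.68 = 215.32 → 215
  B: 123 + 0.26×(128−123) = 123 + 1.3 = 124.3 → 124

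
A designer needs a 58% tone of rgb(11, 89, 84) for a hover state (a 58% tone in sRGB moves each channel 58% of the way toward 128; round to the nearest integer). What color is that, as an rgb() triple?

rgb(79, 112, 110)

A 58% tone moves each channel 58% toward 128:
  R: 11 + 0.58×(128−11) = 11 + 67.86 = 78.86 → 79
  G: 89 + 0.58×(128−89) = 89 + 22.62 = 111.62 → 112
  B: 84 + 0.58×(128−84) = 84 + 25.52 = 109.52 → 110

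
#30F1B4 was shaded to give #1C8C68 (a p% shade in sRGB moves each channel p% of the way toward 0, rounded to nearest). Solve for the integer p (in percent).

42%

#30F1B4 is rgb(48, 241, 180); #1C8C68 is rgb(28, 140, 104).
On the G channel (widest range): 140 ≈ 241 + (p/100)(0 − 241), so p ≈ 100×(140 − 241)/(0 − 241) = -10100/-241 = 41.91.
p = 42 reproduces all three channels after rounding.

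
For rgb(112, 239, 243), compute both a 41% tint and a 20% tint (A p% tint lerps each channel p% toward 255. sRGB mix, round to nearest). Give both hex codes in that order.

#abf6f8, #8df2f5

41% tint:
  R: 112 + 0.41×(255−112) = 112 + 58.63 = 170.63 → 171
  G: 239 + 6.56 = 245.56 → 246
  B: 243 + 0.41×(255−243) = 243 + 4.92 = 247.92 → 248
  → #abf6f8
20% tint:
  R: 112 + 0.2×(255−112) = 112 + 28.6 = 140.6 → 141
  G: 239 + 3.2 = 242.2 → 242
  B: 243 + 2.4 = 245.4 → 245
  → #8df2f5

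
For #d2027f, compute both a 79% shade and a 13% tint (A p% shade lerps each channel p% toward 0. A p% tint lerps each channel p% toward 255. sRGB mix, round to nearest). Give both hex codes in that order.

#2c001b, #d82390

#d2027f is rgb(210, 2, 127).
79% shade:
  R: 210 + 0.79×(0−210) = 210 − 165.9 = 44.1 → 44
  G: 2 + 0.79×(0−2) = 2 − 1.58 = 0.42 → 0
  B: 127 − 100.33 = 26.67 → 27
  → #2c001b
13% tint:
  R: 210 + 0.13×(255−210) = 210 + 5.85 = 215.85 → 216
  G: 2 + 32.89 = 34.89 → 35
  B: 127 + 16.64 = 143.64 → 144
  → #d82390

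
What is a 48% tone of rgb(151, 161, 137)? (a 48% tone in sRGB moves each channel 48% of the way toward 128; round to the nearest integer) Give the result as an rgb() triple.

A 48% tone moves each channel 48% toward 128:
  R: 151 − 11.04 = 139.96 → 140
  G: 161 + 0.48×(128−161) = 161 − 15.84 = 145.16 → 145
  B: 137 − 4.32 = 132.68 → 133

rgb(140, 145, 133)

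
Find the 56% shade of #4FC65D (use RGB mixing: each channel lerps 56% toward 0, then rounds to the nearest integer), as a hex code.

#4FC65D is rgb(79, 198, 93).
A 56% shade moves each channel 56% toward 0:
  R: 79 + 0.56×(0−79) = 79 − 44.24 = 34.76 → 35
  G: 198 + 0.56×(0−198) = 198 − 110.88 = 87.12 → 87
  B: 93 − 52.08 = 40.92 → 41
rgb(35, 87, 41) = #235729.

#235729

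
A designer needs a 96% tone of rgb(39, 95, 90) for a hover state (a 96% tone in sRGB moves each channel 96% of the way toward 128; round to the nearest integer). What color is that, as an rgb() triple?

rgb(124, 127, 126)

Lerp each channel 96% toward 128:
  R: 39 + 85.44 = 124.44 → 124
  G: 95 + 31.68 = 126.68 → 127
  B: 90 + 0.96×(128−90) = 90 + 36.48 = 126.48 → 126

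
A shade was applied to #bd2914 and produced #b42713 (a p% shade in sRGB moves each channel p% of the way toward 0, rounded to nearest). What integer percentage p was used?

5%

#bd2914 is rgb(189, 41, 20); #b42713 is rgb(180, 39, 19).
On the R channel (widest range): 180 ≈ 189 + (p/100)(0 − 189), so p ≈ 100×(180 − 189)/(0 − 189) = -900/-189 = 4.76.
p = 5 reproduces all three channels after rounding.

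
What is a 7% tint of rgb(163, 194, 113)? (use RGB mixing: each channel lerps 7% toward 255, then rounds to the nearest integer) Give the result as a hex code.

Lerp each channel 7% toward 255:
  R: 163 + 0.07×(255−163) = 163 + 6.44 = 169.44 → 169
  G: 194 + 4.27 = 198.27 → 198
  B: 113 + 0.07×(255−113) = 113 + 9.94 = 122.94 → 123
rgb(169, 198, 123) = #a9c67b.

#a9c67b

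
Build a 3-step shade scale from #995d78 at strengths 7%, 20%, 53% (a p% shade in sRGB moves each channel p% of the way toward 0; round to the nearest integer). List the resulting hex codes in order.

#995d78 is rgb(153, 93, 120).
7%: (153 − 10.71 = 142.29→142, 93 − 6.51 = 86.49→86, 120 − 8.4 = 111.6→112) → #8e5670
20%: (153 − 30.6 = 122.4→122, 93 − 18.6 = 74.4→74, 120 − 24 = 96→96) → #7a4a60
53%: (153 − 81.09 = 71.91→72, 93 − 49.29 = 43.71→44, 120 − 63.6 = 56.4→56) → #482c38

#8e5670, #7a4a60, #482c38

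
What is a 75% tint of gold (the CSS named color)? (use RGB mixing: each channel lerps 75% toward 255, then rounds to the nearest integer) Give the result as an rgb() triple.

rgb(255, 245, 191)

CSS gold is rgb(255, 215, 0).
A 75% tint moves each channel 75% toward 255:
  R: 255 + 0.75×(255−255) = 255 + 0 = 255 → 255
  G: 215 + 30 = 245 → 245
  B: 0 + 191.25 = 191.25 → 191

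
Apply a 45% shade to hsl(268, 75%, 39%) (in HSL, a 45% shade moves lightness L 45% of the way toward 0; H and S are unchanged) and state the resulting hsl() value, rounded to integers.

L moves 45% from 39 toward 0: 39 − 17.55 = 21.45 → 21.
H and S are unchanged.

hsl(268, 75%, 21%)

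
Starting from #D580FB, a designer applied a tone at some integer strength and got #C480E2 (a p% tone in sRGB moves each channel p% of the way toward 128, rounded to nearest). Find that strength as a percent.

#D580FB is rgb(213, 128, 251); #C480E2 is rgb(196, 128, 226).
On the B channel (widest range): 226 ≈ 251 + (p/100)(128 − 251), so p ≈ 100×(226 − 251)/(128 − 251) = -2500/-123 = 20.33.
p = 20 reproduces all three channels after rounding.

20%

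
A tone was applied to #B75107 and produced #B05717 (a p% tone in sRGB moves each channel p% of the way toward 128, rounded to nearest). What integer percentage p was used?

#B75107 is rgb(183, 81, 7); #B05717 is rgb(176, 87, 23).
On the B channel (widest range): 23 ≈ 7 + (p/100)(128 − 7), so p ≈ 100×(23 − 7)/(128 − 7) = 1600/121 = 13.22.
p = 13 reproduces all three channels after rounding.

13%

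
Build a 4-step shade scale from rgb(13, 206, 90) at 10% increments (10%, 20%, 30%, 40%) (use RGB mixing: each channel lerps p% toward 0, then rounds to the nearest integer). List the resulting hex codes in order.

#0CB951, #0AA548, #09903F, #087C36

10%: (13 − 1.3 = 11.7→12, 206 − 20.6 = 185.4→185, 90 − 9 = 81→81) → #0CB951
20%: (13 − 2.6 = 10.4→10, 206 − 41.2 = 164.8→165, 90 − 18 = 72→72) → #0AA548
30%: (13 − 3.9 = 9.1→9, 206 − 61.8 = 144.2→144, 90 − 27 = 63→63) → #09903F
40%: (13 − 5.2 = 7.8→8, 206 − 82.4 = 123.6→124, 90 − 36 = 54→54) → #087C36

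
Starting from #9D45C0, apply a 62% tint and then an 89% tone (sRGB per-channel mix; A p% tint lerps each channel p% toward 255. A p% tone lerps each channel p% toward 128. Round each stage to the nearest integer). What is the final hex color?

#9D45C0 is rgb(157, 69, 192).
Lerp each channel 62% toward 255:
  R: 157 + 60.76 = 217.76 → 218
  G: 69 + 0.62×(255−69) = 69 + 115.32 = 184.32 → 184
  B: 192 + 39.06 = 231.06 → 231
After the tint: rgb(218, 184, 231) = #DAB8E7.
Per channel, c → c + 0.89(128 − c):
  R: 218 + 0.89×(128−218) = 218 − 80.1 = 137.9 → 138
  G: 184 + 0.89×(128−184) = 184 − 49.84 = 134.16 → 134
  B: 231 + 0.89×(128−231) = 231 − 91.67 = 139.33 → 139
rgb(138, 134, 139) = #8A868B.

#8A868B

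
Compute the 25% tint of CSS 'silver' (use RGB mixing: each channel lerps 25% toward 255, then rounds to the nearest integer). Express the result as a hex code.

CSS silver is rgb(192, 192, 192).
A 25% tint moves each channel 25% toward 255:
  R: 192 + 0.25×(255−192) = 192 + 15.75 = 207.75 → 208
  G: 192 + 15.75 = 207.75 → 208
  B: 192 + 0.25×(255−192) = 192 + 15.75 = 207.75 → 208
rgb(208, 208, 208) = #D0D0D0.

#D0D0D0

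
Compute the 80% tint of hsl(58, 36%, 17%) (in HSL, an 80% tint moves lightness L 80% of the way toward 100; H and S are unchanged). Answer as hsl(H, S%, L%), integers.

L moves 80% from 17 toward 100: 17 + 66.4 = 83.4 → 83.
H and S are unchanged.

hsl(58, 36%, 83%)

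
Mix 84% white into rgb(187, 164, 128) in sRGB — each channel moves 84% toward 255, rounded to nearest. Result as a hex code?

Per channel, c → c + 0.84(255 − c):
  R: 187 + 0.84×(255−187) = 187 + 57.12 = 244.12 → 244
  G: 164 + 0.84×(255−164) = 164 + 76.44 = 240.44 → 240
  B: 128 + 0.84×(255−128) = 128 + 106.68 = 234.68 → 235
rgb(244, 240, 235) = #F4F0EB.

#F4F0EB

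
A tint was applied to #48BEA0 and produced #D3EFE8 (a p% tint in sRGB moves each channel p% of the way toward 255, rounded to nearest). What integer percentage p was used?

76%

#48BEA0 is rgb(72, 190, 160); #D3EFE8 is rgb(211, 239, 232).
On the R channel (widest range): 211 ≈ 72 + (p/100)(255 − 72), so p ≈ 100×(211 − 72)/(255 − 72) = 13900/183 = 75.96.
p = 76 reproduces all three channels after rounding.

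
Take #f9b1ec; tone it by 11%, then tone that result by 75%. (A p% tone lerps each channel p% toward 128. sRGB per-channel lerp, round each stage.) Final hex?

#f9b1ec is rgb(249, 177, 236).
Lerp each channel 11% toward 128:
  R: 249 − 13.31 = 235.69 → 236
  G: 177 − 5.39 = 171.61 → 172
  B: 236 − 11.88 = 224.12 → 224
After the tone: rgb(236, 172, 224) = #ecace0.
Lerp each channel 75% toward 128:
  R: 236 − 81 = 155 → 155
  G: 172 + 0.75×(128−172) = 172 − 33 = 139 → 139
  B: 224 + 0.75×(128−224) = 224 − 72 = 152 → 152
rgb(155, 139, 152) = #9b8b98.

#9b8b98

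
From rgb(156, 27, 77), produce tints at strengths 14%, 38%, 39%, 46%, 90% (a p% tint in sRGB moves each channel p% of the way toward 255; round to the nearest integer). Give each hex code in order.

#aa3b66, #c27291, #c37492, #ca849f, #f5e8ed

14%: (156 + 13.86 = 169.86→170, 27 + 31.92 = 58.92→59, 77 + 24.92 = 101.92→102) → #aa3b66
38%: (156 + 37.62 = 193.62→194, 27 + 86.64 = 113.64→114, 77 + 67.64 = 144.64→145) → #c27291
39%: (156 + 38.61 = 194.61→195, 27 + 88.92 = 115.92→116, 77 + 69.42 = 146.42→146) → #c37492
46%: (156 + 45.54 = 201.54→202, 27 + 104.88 = 131.88→132, 77 + 81.88 = 158.88→159) → #ca849f
90%: (156 + 89.1 = 245.1→245, 27 + 205.2 = 232.2→232, 77 + 160.2 = 237.2→237) → #f5e8ed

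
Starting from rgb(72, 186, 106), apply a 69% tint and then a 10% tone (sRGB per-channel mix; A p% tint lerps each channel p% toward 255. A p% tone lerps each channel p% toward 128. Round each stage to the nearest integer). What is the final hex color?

#BFDFC9

Per channel, c → c + 0.69(255 − c):
  R: 72 + 0.69×(255−72) = 72 + 126.27 = 198.27 → 198
  G: 186 + 0.69×(255−186) = 186 + 47.61 = 233.61 → 234
  B: 106 + 0.69×(255−106) = 106 + 102.81 = 208.81 → 209
After the tint: rgb(198, 234, 209) = #C6EAD1.
A 10% tone moves each channel 10% toward 128:
  R: 198 − 7 = 191 → 191
  G: 234 + 0.1×(128−234) = 234 − 10.6 = 223.4 → 223
  B: 209 − 8.1 = 200.9 → 201
rgb(191, 223, 201) = #BFDFC9.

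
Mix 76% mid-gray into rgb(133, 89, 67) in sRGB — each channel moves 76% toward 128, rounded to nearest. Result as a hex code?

A 76% tone moves each channel 76% toward 128:
  R: 133 + 0.76×(128−133) = 133 − 3.8 = 129.2 → 129
  G: 89 + 29.64 = 118.64 → 119
  B: 67 + 0.76×(128−67) = 67 + 46.36 = 113.36 → 113
rgb(129, 119, 113) = #817771.

#817771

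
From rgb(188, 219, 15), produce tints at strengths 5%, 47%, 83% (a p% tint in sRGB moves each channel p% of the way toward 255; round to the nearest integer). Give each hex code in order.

#bfdd1b, #dbec80, #f4f9d6

5%: (188 + 3.35 = 191.35→191, 219 + 1.8 = 220.8→221, 15 + 12 = 27→27) → #bfdd1b
47%: (188 + 31.49 = 219.49→219, 219 + 16.92 = 235.92→236, 15 + 112.8 = 127.8→128) → #dbec80
83%: (188 + 55.61 = 243.61→244, 219 + 29.88 = 248.88→249, 15 + 199.2 = 214.2→214) → #f4f9d6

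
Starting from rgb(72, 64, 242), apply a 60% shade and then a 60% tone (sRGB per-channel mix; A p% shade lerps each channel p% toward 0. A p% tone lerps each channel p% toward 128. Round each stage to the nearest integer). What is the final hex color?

A 60% shade moves each channel 60% toward 0:
  R: 72 + 0.6×(0−72) = 72 − 43.2 = 28.8 → 29
  G: 64 − 38.4 = 25.6 → 26
  B: 242 + 0.6×(0−242) = 242 − 145.2 = 96.8 → 97
After the shade: rgb(29, 26, 97) = #1D1A61.
A 60% tone moves each channel 60% toward 128:
  R: 29 + 59.4 = 88.4 → 88
  G: 26 + 61.2 = 87.2 → 87
  B: 97 + 0.6×(128−97) = 97 + 18.6 = 115.6 → 116
rgb(88, 87, 116) = #585774.

#585774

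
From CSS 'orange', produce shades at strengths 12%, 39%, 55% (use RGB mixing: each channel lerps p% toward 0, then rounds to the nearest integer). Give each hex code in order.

CSS orange is rgb(255, 165, 0).
12%: (255 − 30.6 = 224.4→224, 165 − 19.8 = 145.2→145, 0→0) → #e09100
39%: (255 − 99.45 = 155.55→156, 165 − 64.35 = 100.65→101, 0→0) → #9c6500
55%: (255 − 140.25 = 114.75→115, 165 − 90.75 = 74.25→74, 0→0) → #734a00

#e09100, #9c6500, #734a00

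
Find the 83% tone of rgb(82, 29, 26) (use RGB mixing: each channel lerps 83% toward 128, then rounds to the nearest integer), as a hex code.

#786F6F

Per channel, c → c + 0.83(128 − c):
  R: 82 + 0.83×(128−82) = 82 + 38.18 = 120.18 → 120
  G: 29 + 0.83×(128−29) = 29 + 82.17 = 111.17 → 111
  B: 26 + 84.66 = 110.66 → 111
rgb(120, 111, 111) = #786F6F.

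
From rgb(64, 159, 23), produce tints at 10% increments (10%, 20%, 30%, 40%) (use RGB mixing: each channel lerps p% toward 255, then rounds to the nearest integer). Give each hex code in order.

10%: (64 + 19.1 = 83.1→83, 159 + 9.6 = 168.6→169, 23 + 23.2 = 46.2→46) → #53A92E
20%: (64 + 38.2 = 102.2→102, 159 + 19.2 = 178.2→178, 23 + 46.4 = 69.4→69) → #66B245
30%: (64 + 57.3 = 121.3→121, 159 + 28.8 = 187.8→188, 23 + 69.6 = 92.6→93) → #79BC5D
40%: (64 + 76.4 = 140.4→140, 159 + 38.4 = 197.4→197, 23 + 92.8 = 115.8→116) → #8CC574

#53A92E, #66B245, #79BC5D, #8CC574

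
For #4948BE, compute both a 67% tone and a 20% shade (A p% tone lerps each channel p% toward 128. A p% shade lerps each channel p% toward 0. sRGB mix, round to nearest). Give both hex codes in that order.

#4948BE is rgb(73, 72, 190).
67% tone:
  R: 73 + 0.67×(128−73) = 73 + 36.85 = 109.85 → 110
  G: 72 + 37.52 = 109.52 → 110
  B: 190 − 41.54 = 148.46 → 148
  → #6E6E94
20% shade:
  R: 73 + 0.2×(0−73) = 73 − 14.6 = 58.4 → 58
  G: 72 + 0.2×(0−72) = 72 − 14.4 = 57.6 → 58
  B: 190 − 38 = 152 → 152
  → #3A3A98

#6E6E94, #3A3A98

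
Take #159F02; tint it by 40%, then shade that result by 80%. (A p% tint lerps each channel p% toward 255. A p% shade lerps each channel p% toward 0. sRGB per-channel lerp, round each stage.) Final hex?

#172715

#159F02 is rgb(21, 159, 2).
Lerp each channel 40% toward 255:
  R: 21 + 93.6 = 114.6 → 115
  G: 159 + 38.4 = 197.4 → 197
  B: 2 + 0.4×(255−2) = 2 + 101.2 = 103.2 → 103
After the tint: rgb(115, 197, 103) = #73C567.
An 80% shade moves each channel 80% toward 0:
  R: 115 + 0.8×(0−115) = 115 − 92 = 23 → 23
  G: 197 − 157.6 = 39.4 → 39
  B: 103 + 0.8×(0−103) = 103 − 82.4 = 20.6 → 21
rgb(23, 39, 21) = #172715.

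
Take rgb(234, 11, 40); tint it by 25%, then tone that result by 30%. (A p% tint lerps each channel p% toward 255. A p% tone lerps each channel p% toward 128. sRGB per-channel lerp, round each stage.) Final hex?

#CE5968

Per channel, c → c + 0.25(255 − c):
  R: 234 + 0.25×(255−234) = 234 + 5.25 = 239.25 → 239
  G: 11 + 61 = 72 → 72
  B: 40 + 53.75 = 93.75 → 94
After the tint: rgb(239, 72, 94) = #EF485E.
Per channel, c → c + 0.3(128 − c):
  R: 239 − 33.3 = 205.7 → 206
  G: 72 + 0.3×(128−72) = 72 + 16.8 = 88.8 → 89
  B: 94 + 10.2 = 104.2 → 104
rgb(206, 89, 104) = #CE5968.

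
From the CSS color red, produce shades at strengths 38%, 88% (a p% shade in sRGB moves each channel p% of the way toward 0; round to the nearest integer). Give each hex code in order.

CSS red is rgb(255, 0, 0).
38%: (255 − 96.9 = 158.1→158, 0→0, 0→0) → #9E0000
88%: (255 − 224.4 = 30.6→31, 0→0, 0→0) → #1F0000

#9E0000, #1F0000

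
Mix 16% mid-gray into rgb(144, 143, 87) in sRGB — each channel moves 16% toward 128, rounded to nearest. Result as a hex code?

#8D8D5E

Per channel, c → c + 0.16(128 − c):
  R: 144 − 2.56 = 141.44 → 141
  G: 143 + 0.16×(128−143) = 143 − 2.4 = 140.6 → 141
  B: 87 + 0.16×(128−87) = 87 + 6.56 = 93.56 → 94
rgb(141, 141, 94) = #8D8D5E.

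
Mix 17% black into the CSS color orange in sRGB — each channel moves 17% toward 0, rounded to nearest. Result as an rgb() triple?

rgb(212, 137, 0)

CSS orange is rgb(255, 165, 0).
Lerp each channel 17% toward 0:
  R: 255 − 43.35 = 211.65 → 212
  G: 165 − 28.05 = 136.95 → 137
  B: 0 + 0.17×(0−0) = 0 + 0 = 0 → 0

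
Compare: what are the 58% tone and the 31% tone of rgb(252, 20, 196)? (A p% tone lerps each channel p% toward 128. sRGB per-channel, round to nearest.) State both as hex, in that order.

#b4539d, #d635af

58% tone:
  R: 252 + 0.58×(128−252) = 252 − 71.92 = 180.08 → 180
  G: 20 + 0.58×(128−20) = 20 + 62.64 = 82.64 → 83
  B: 196 + 0.58×(128−196) = 196 − 39.44 = 156.56 → 157
  → #b4539d
31% tone:
  R: 252 − 38.44 = 213.56 → 214
  G: 20 + 33.48 = 53.48 → 53
  B: 196 + 0.31×(128−196) = 196 − 21.08 = 174.92 → 175
  → #d635af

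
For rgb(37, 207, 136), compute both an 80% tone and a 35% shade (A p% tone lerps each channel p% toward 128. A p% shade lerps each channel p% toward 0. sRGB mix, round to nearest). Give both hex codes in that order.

80% tone:
  R: 37 + 72.8 = 109.8 → 110
  G: 207 + 0.8×(128−207) = 207 − 63.2 = 143.8 → 144
  B: 136 − 6.4 = 129.6 → 130
  → #6E9082
35% shade:
  R: 37 + 0.35×(0−37) = 37 − 12.95 = 24.05 → 24
  G: 207 + 0.35×(0−207) = 207 − 72.45 = 134.55 → 135
  B: 136 + 0.35×(0−136) = 136 − 47.6 = 88.4 → 88
  → #188758

#6E9082, #188758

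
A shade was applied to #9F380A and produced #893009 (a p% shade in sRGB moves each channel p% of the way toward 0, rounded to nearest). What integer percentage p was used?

#9F380A is rgb(159, 56, 10); #893009 is rgb(137, 48, 9).
On the R channel (widest range): 137 ≈ 159 + (p/100)(0 − 159), so p ≈ 100×(137 − 159)/(0 − 159) = -2200/-159 = 13.84.
p = 14 reproduces all three channels after rounding.

14%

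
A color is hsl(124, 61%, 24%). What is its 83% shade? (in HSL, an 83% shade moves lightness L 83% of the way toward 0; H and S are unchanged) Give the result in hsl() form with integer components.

L moves 83% from 24 toward 0: 24 − 19.92 = 4.08 → 4.
H and S are unchanged.

hsl(124, 61%, 4%)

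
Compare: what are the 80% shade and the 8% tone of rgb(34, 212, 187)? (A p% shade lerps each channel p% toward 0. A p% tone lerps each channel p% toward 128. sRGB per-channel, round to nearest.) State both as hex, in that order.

80% shade:
  R: 34 − 27.2 = 6.8 → 7
  G: 212 + 0.8×(0−212) = 212 − 169.6 = 42.4 → 42
  B: 187 + 0.8×(0−187) = 187 − 149.6 = 37.4 → 37
  → #072a25
8% tone:
  R: 34 + 0.08×(128−34) = 34 + 7.52 = 41.52 → 42
  G: 212 + 0.08×(128−212) = 212 − 6.72 = 205.28 → 205
  B: 187 − 4.72 = 182.28 → 182
  → #2acdb6

#072a25, #2acdb6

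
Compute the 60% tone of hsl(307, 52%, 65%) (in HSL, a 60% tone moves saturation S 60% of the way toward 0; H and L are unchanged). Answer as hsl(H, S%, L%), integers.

hsl(307, 21%, 65%)

S moves 60% from 52 toward 0: 52 − 31.2 = 20.8 → 21.
H and L are unchanged.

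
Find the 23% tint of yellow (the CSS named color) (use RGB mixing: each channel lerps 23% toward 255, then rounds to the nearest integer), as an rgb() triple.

rgb(255, 255, 59)

CSS yellow is rgb(255, 255, 0).
Lerp each channel 23% toward 255:
  R: 255 + 0.23×(255−255) = 255 + 0 = 255 → 255
  G: 255 + 0.23×(255−255) = 255 + 0 = 255 → 255
  B: 0 + 0.23×(255−0) = 0 + 58.65 = 58.65 → 59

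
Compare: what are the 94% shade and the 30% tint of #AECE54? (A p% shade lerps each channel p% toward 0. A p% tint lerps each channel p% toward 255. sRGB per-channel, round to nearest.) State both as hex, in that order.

#AECE54 is rgb(174, 206, 84).
94% shade:
  R: 174 + 0.94×(0−174) = 174 − 163.56 = 10.44 → 10
  G: 206 + 0.94×(0−206) = 206 − 193.64 = 12.36 → 12
  B: 84 − 78.96 = 5.04 → 5
  → #0A0C05
30% tint:
  R: 174 + 24.3 = 198.3 → 198
  G: 206 + 0.3×(255−206) = 206 + 14.7 = 220.7 → 221
  B: 84 + 0.3×(255−84) = 84 + 51.3 = 135.3 → 135
  → #C6DD87

#0A0C05, #C6DD87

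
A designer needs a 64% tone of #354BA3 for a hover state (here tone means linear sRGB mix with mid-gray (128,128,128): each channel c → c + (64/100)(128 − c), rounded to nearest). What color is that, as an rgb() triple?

rgb(101, 109, 141)

#354BA3 is rgb(53, 75, 163).
Per channel, c → c + 0.64(128 − c):
  R: 53 + 48 = 101 → 101
  G: 75 + 33.92 = 108.92 → 109
  B: 163 − 22.4 = 140.6 → 141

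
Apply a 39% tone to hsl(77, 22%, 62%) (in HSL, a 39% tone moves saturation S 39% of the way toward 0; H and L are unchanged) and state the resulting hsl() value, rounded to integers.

hsl(77, 13%, 62%)

S moves 39% from 22 toward 0: 22 − 8.58 = 13.42 → 13.
H and L are unchanged.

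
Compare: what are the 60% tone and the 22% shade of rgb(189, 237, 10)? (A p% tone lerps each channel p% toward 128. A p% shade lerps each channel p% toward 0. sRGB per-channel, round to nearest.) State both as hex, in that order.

60% tone:
  R: 189 − 36.6 = 152.4 → 152
  G: 237 + 0.6×(128−237) = 237 − 65.4 = 171.6 → 172
  B: 10 + 0.6×(128−10) = 10 + 70.8 = 80.8 → 81
  → #98AC51
22% shade:
  R: 189 + 0.22×(0−189) = 189 − 41.58 = 147.42 → 147
  G: 237 + 0.22×(0−237) = 237 − 52.14 = 184.86 → 185
  B: 10 − 2.2 = 7.8 → 8
  → #93B908

#98AC51, #93B908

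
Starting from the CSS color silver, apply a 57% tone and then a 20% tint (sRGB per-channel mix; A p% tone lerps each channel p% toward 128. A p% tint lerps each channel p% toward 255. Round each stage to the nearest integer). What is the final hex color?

CSS silver is rgb(192, 192, 192).
Per channel, c → c + 0.57(128 − c):
  R: 192 − 36.48 = 155.52 → 156
  G: 192 + 0.57×(128−192) = 192 − 36.48 = 155.52 → 156
  B: 192 − 36.48 = 155.52 → 156
After the tone: rgb(156, 156, 156) = #9C9C9C.
A 20% tint moves each channel 20% toward 255:
  R: 156 + 0.2×(255−156) = 156 + 19.8 = 175.8 → 176
  G: 156 + 0.2×(255−156) = 156 + 19.8 = 175.8 → 176
  B: 156 + 19.8 = 175.8 → 176
rgb(176, 176, 176) = #B0B0B0.

#B0B0B0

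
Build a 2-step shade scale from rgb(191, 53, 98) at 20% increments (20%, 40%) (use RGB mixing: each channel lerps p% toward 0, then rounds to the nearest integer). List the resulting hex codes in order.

#992A4E, #73203B

20%: (191 − 38.2 = 152.8→153, 53 − 10.6 = 42.4→42, 98 − 19.6 = 78.4→78) → #992A4E
40%: (191 − 76.4 = 114.6→115, 53 − 21.2 = 31.8→32, 98 − 39.2 = 58.8→59) → #73203B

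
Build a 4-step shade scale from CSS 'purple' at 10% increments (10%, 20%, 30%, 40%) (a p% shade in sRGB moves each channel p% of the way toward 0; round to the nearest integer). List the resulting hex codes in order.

#730073, #660066, #5A005A, #4D004D

CSS purple is rgb(128, 0, 128).
10%: (128 − 12.8 = 115.2→115, 0→0, 128 − 12.8 = 115.2→115) → #730073
20%: (128 − 25.6 = 102.4→102, 0→0, 128 − 25.6 = 102.4→102) → #660066
30%: (128 − 38.4 = 89.6→90, 0→0, 128 − 38.4 = 89.6→90) → #5A005A
40%: (128 − 51.2 = 76.8→77, 0→0, 128 − 51.2 = 76.8→77) → #4D004D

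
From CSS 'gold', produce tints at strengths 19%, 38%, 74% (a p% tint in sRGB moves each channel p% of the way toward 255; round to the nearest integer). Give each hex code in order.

#FFDF30, #FFE661, #FFF5BD

CSS gold is rgb(255, 215, 0).
19%: (255→255, 215 + 7.6 = 222.6→223, 0 + 48.45 = 48.45→48) → #FFDF30
38%: (255→255, 215 + 15.2 = 230.2→230, 0 + 96.9 = 96.9→97) → #FFE661
74%: (255→255, 215 + 29.6 = 244.6→245, 0 + 188.7 = 188.7→189) → #FFF5BD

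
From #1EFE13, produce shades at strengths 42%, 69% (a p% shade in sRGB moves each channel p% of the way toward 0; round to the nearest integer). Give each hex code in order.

#11930B, #094F06

#1EFE13 is rgb(30, 254, 19).
42%: (30 − 12.6 = 17.4→17, 254 − 106.68 = 147.32→147, 19 − 7.98 = 11.02→11) → #11930B
69%: (30 − 20.7 = 9.3→9, 254 − 175.26 = 78.74→79, 19 − 13.11 = 5.89→6) → #094F06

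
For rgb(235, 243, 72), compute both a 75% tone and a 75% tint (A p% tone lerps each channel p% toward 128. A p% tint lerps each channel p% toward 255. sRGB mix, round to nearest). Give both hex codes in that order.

75% tone:
  R: 235 − 80.25 = 154.75 → 155
  G: 243 + 0.75×(128−243) = 243 − 86.25 = 156.75 → 157
  B: 72 + 42 = 114 → 114
  → #9b9d72
75% tint:
  R: 235 + 0.75×(255−235) = 235 + 15 = 250 → 250
  G: 243 + 9 = 252 → 252
  B: 72 + 137.25 = 209.25 → 209
  → #fafcd1

#9b9d72, #fafcd1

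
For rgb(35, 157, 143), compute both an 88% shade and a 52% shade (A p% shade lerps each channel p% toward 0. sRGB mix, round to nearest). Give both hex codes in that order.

88% shade:
  R: 35 − 30.8 = 4.2 → 4
  G: 157 + 0.88×(0−157) = 157 − 138.16 = 18.84 → 19
  B: 143 − 125.84 = 17.16 → 17
  → #041311
52% shade:
  R: 35 − 18.2 = 16.8 → 17
  G: 157 − 81.64 = 75.36 → 75
  B: 143 − 74.36 = 68.64 → 69
  → #114B45

#041311, #114B45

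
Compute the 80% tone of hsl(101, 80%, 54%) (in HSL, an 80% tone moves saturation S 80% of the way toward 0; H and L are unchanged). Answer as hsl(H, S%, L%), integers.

hsl(101, 16%, 54%)

S moves 80% from 80 toward 0: 80 − 64 = 16 → 16.
H and L are unchanged.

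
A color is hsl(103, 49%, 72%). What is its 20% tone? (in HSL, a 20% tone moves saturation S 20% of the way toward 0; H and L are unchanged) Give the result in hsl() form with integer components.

S moves 20% from 49 toward 0: 49 − 9.8 = 39.2 → 39.
H and L are unchanged.

hsl(103, 39%, 72%)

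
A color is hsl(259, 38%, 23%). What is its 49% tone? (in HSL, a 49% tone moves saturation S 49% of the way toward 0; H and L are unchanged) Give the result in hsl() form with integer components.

S moves 49% from 38 toward 0: 38 − 18.62 = 19.38 → 19.
H and L are unchanged.

hsl(259, 19%, 23%)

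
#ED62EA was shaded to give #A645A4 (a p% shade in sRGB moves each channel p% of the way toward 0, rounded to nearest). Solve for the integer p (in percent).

30%

#ED62EA is rgb(237, 98, 234); #A645A4 is rgb(166, 69, 164).
On the R channel (widest range): 166 ≈ 237 + (p/100)(0 − 237), so p ≈ 100×(166 − 237)/(0 − 237) = -7100/-237 = 29.96.
p = 30 reproduces all three channels after rounding.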